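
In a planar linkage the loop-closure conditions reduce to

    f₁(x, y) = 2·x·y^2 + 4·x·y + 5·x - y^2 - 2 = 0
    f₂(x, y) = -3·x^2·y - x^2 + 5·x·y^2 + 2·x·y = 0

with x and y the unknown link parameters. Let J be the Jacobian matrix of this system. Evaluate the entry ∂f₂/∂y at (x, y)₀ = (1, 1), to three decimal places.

9.000

∂f₂/∂y = -3·x^2 + 10·x·y + 2·x.
At (1, 1) this is 9.000.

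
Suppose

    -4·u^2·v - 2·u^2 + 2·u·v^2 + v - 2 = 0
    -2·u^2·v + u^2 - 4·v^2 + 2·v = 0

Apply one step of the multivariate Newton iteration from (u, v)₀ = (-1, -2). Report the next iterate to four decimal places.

(-2.5000, -2.0000)

At (-1, -2): F = (-6.0000, -15.0000).
Jacobian J = [[-8·u·v - 4·u + 2·v^2, -4·u^2 + 4·u·v + 1], [-4·u·v + 2·u, -2·u^2 - 8·v + 2]].
At the point, J = [[-4.0000, 5.0000], [-10.0000, 16.0000]] (det J = -14.0000).
Solving J·Δ = −F gives Δ = (-1.5000, 0.0000).
Then the next iterate is (u, v)₁ = (-2.5000, -2.0000).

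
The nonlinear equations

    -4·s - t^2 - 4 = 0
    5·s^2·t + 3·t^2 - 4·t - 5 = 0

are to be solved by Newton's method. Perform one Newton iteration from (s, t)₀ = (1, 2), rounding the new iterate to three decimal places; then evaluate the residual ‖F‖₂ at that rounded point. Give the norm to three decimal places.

At (1, 2): F = (-12.000, 9.000).
Jacobian J = [[-4, -2·t], [10·s·t, 5·s^2 + 6·t - 4]].
At the point, J = [[-4.000, -4.000], [20.000, 13.000]] (det J = 28.000).
Solving J·Δ = −F gives Δ = (4.286, -7.286).
Then the next iterate is (s, t)₁ = (5.286, -5.286).
Re-evaluating at (5.286, -5.286): F = (-53.08580, -638.53228), so ‖F‖₂ = 640.735.

640.735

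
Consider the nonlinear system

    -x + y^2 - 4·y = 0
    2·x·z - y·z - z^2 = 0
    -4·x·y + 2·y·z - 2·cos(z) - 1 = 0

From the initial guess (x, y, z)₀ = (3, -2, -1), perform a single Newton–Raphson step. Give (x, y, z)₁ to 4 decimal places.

At (3, -2, -1): F = (9.0000, -9.0000, 25.919395).
Jacobian J = [[-1, 2·y - 4, 0], [2·z, -z, 2·x - y - 2·z], [-4·y, -4·x + 2·z, 2·y + 2·sin(z)]].
At the point, J = [[-1.0000, -8.0000, 0.0000], [-2.0000, 1.0000, 10.0000], [8.0000, -14.0000, -5.682942]] (det J = -683.389987).
Solving J·Δ = −F gives Δ = (-0.6666, 1.2083, 0.6459).
Then the next iterate is (x, y, z)₁ = (2.3334, -0.7917, -0.3541).

(2.3334, -0.7917, -0.3541)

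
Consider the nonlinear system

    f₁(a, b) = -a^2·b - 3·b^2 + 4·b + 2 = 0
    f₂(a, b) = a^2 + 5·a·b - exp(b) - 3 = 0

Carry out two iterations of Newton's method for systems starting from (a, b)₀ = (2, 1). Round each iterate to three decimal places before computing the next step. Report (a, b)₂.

At (2, 1): F = (-1.000, 8.28172).
Jacobian J = [[-2·a·b, -a^2 - 6·b + 4], [2·a + 5·b, 5·a - exp(b)]].
At the point, J = [[-4.000, -6.000], [9.000, 7.28172]] (det J = 24.87313).
Solving J·Δ = −F gives Δ = (-1.705, 0.970).
Then the next iterate is (a, b)₁ = (0.295, 1.970).
Round to (0.295, 1.970) and repeat: F = (-1.93414, -7.17790), J = [[-1.16230, -7.90703], [10.440, -5.69568]].
Δ = (0.513, -0.320), so (a, b)₂ = (0.808, 1.650).

(0.808, 1.650)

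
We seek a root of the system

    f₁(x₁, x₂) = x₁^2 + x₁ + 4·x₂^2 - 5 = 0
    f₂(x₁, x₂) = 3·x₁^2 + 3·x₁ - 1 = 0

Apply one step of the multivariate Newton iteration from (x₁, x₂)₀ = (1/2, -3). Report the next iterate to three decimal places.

(0.292, -1.694)

At (1/2, -3): F = (31.750, 1.250).
Jacobian J = [[2·x₁ + 1, 8·x₂], [6·x₁ + 3, 0]].
At the point, J = [[2.000, -24.000], [6.000, 0.000]] (det J = 144.000).
Solving J·Δ = −F gives Δ = (-0.208, 1.306).
Then the next iterate is (x₁, x₂)₁ = (0.292, -1.694).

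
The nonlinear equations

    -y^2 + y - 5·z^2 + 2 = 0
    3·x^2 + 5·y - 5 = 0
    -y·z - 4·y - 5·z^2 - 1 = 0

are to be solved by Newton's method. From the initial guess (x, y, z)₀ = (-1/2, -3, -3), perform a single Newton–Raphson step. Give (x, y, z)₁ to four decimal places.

(-3.5642, -0.9885, -1.6360)

At (-1/2, -3, -3): F = (-55.0000, -19.2500, -43.0000).
Jacobian J = [[0, -2·y + 1, -10·z], [6·x, 5, 0], [0, -z - 4, -y - 10·z]].
At the point, J = [[0.0000, 7.0000, 30.0000], [-3.0000, 5.0000, 0.0000], [0.0000, -1.0000, 33.0000]] (det J = 783.0000).
Solving J·Δ = −F gives Δ = (-3.0642, 2.0115, 1.3640).
Then the next iterate is (x, y, z)₁ = (-3.5642, -0.9885, -1.6360).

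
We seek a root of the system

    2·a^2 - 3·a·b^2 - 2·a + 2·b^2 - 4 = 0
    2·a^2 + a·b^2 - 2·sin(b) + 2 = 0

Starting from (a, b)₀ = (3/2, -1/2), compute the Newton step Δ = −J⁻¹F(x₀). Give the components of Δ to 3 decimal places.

(-0.359, 1.717)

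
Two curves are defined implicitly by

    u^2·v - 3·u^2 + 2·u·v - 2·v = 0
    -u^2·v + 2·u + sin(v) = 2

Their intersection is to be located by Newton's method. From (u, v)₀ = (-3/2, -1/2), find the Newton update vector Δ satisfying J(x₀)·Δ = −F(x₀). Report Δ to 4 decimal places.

At (-3/2, -1/2): F = (-5.3750, -4.354426).
Jacobian J = [[2·u·v - 6·u + 2·v, u^2 + 2·u - 2], [-2·u·v + 2, -u^2 + cos(v)]].
At the point, J = [[9.5000, -2.7500], [0.5000, -1.372417]] (det J = -11.662966).
Solving J·Δ = −F gives Δ = (-0.3942, -3.3164).

(-0.3942, -3.3164)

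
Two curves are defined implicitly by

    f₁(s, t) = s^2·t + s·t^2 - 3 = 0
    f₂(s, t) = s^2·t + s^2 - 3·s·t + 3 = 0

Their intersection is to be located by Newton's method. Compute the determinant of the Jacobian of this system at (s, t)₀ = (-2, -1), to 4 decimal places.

J = [[2·s·t + t^2, s^2 + 2·s·t], [2·s·t + 2·s - 3·t, s^2 - 3·s]].
At the point, J = [[5.0000, 8.0000], [3.0000, 10.0000]].
det J = 26.0000.

26.0000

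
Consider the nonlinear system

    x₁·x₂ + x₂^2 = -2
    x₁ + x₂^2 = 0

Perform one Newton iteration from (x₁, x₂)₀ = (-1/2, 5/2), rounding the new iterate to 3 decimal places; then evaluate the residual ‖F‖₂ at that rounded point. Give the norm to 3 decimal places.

At (-1/2, 5/2): F = (7.000, 5.750).
Jacobian J = [[x₂, x₁ + 2·x₂], [1, 2·x₂]].
At the point, J = [[2.500, 4.500], [1.000, 5.000]] (det J = 8.000).
Solving J·Δ = −F gives Δ = (-1.141, -0.922).
Then the next iterate is (x₁, x₂)₁ = (-1.641, 1.578).
Re-evaluating at (-1.641, 1.578): F = (1.90059, 0.84908), so ‖F‖₂ = 2.082.

2.082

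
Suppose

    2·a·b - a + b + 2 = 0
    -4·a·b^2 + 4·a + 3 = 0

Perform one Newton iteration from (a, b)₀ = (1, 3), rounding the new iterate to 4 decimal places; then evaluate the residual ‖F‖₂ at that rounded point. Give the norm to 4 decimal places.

2260.6729

At (1, 3): F = (10.0000, -29.0000).
Jacobian J = [[2·b - 1, 2·a + 1], [-4·b^2 + 4, -8·a·b]].
At the point, J = [[5.0000, 3.0000], [-32.0000, -24.0000]] (det J = -24.0000).
Solving J·Δ = −F gives Δ = (-6.3750, 7.2917).
Then the next iterate is (a, b)₁ = (-5.3750, 10.2917).
Re-evaluating at (-5.3750, 10.2917): F = (-92.969075, 2258.760411), so ‖F‖₂ = 2260.6729.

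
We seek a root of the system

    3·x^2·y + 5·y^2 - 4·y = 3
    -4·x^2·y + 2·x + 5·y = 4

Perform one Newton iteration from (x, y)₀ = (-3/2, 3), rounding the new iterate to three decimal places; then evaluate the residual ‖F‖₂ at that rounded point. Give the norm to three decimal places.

At (-3/2, 3): F = (50.250, -19.000).
Jacobian J = [[6·x·y, 3·x^2 + 10·y - 4], [-8·x·y + 2, -4·x^2 + 5]].
At the point, J = [[-27.000, 32.750], [38.000, -4.000]] (det J = -1136.500).
Solving J·Δ = −F gives Δ = (0.371, -1.229).
Then the next iterate is (x, y)₁ = (-1.129, 1.771).
Re-evaluating at (-1.129, 1.771): F = (12.37037, -6.43256), so ‖F‖₂ = 13.943.

13.943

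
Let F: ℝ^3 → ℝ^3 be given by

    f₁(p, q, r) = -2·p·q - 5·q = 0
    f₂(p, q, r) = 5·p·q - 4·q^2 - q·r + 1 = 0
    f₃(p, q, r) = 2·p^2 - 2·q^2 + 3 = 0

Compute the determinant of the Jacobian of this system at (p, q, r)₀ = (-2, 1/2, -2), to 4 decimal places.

-3.0000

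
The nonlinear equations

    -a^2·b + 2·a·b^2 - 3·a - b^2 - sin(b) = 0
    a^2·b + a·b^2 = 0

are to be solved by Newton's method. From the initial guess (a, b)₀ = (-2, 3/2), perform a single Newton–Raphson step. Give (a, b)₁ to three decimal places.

(-1.386, 1.099)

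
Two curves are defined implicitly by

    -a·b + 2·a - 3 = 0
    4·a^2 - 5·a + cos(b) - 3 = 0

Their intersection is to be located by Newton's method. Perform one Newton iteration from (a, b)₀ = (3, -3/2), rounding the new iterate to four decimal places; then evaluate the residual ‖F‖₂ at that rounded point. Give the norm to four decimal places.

At (3, -3/2): F = (7.5000, 18.070737).
Jacobian J = [[-b + 2, -a], [8·a - 5, -sin(b)]].
At the point, J = [[3.5000, -3.0000], [19.0000, 0.997495]] (det J = 60.491232).
Solving J·Δ = −F gives Δ = (-1.0199, 1.3101).
Then the next iterate is (a, b)₁ = (1.9801, -0.1899).
Re-evaluating at (1.9801, -0.1899): F = (1.336221, 3.764707), so ‖F‖₂ = 3.9948.

3.9948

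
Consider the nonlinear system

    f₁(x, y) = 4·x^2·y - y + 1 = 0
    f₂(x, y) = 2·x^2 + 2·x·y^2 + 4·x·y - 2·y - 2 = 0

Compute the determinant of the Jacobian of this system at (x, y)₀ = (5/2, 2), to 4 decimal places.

J = [[8·x·y, 4·x^2 - 1], [4·x + 2·y^2 + 4·y, 4·x·y + 4·x - 2]].
At the point, J = [[40.0000, 24.0000], [26.0000, 28.0000]].
det J = 496.0000.

496.0000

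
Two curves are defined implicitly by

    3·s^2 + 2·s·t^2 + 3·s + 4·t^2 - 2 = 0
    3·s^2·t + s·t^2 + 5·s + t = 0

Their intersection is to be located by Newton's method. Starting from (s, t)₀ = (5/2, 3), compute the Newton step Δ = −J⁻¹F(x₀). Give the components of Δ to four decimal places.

At (5/2, 3): F = (105.2500, 94.2500).
Jacobian J = [[6·s + 2·t^2 + 3, 4·s·t + 8·t], [6·s·t + t^2 + 5, 3·s^2 + 2·s·t + 1]].
At the point, J = [[36.0000, 54.0000], [59.0000, 34.7500]] (det J = -1935.0000).
Solving J·Δ = −F gives Δ = (-0.7401, -1.4557).

(-0.7401, -1.4557)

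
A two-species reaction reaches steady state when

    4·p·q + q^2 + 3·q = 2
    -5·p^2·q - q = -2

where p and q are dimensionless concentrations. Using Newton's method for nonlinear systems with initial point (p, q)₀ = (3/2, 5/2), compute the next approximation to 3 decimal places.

(1.318, 0.719)

At (3/2, 5/2): F = (26.750, -28.625).
Jacobian J = [[4·q, 4·p + 2·q + 3], [-10·p·q, -5·p^2 - 1]].
At the point, J = [[10.000, 14.000], [-37.500, -12.250]] (det J = 402.500).
Solving J·Δ = −F gives Δ = (-0.182, -1.781).
Then the next iterate is (p, q)₁ = (1.318, 0.719).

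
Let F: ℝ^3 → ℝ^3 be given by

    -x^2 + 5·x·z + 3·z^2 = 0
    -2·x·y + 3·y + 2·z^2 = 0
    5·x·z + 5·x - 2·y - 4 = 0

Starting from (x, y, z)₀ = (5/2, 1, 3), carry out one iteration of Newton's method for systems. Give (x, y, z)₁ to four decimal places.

At (5/2, 1, 3): F = (58.2500, 16.0000, 44.0000).
Jacobian J = [[-2·x + 5·z, 0, 5·x + 6·z], [-2·y, -2·x + 3, 4·z], [5·z + 5, -2, 5·x]].
At the point, J = [[10.0000, 0.0000, 30.5000], [-2.0000, -2.0000, 12.0000], [20.0000, -2.0000, 12.5000]] (det J = 1332.0000).
Solving J·Δ = −F gives Δ = (-1.2386, 0.2160, -1.5038).
Then the next iterate is (x, y, z)₁ = (1.2614, 1.2160, 1.4962).

(1.2614, 1.2160, 1.4962)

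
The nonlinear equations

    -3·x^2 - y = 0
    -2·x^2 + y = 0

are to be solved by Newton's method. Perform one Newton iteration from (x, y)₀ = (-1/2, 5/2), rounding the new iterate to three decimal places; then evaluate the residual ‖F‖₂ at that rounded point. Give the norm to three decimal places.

0.225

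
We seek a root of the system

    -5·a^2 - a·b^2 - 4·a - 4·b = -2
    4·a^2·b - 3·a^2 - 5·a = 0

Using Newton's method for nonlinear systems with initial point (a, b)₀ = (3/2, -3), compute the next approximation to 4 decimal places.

(29.2500, 155.7500)

At (3/2, -3): F = (-16.7500, -41.2500).
Jacobian J = [[-10·a - b^2 - 4, -2·a·b - 4], [8·a·b - 6·a - 5, 4·a^2]].
At the point, J = [[-28.0000, 5.0000], [-50.0000, 9.0000]] (det J = -2.0000).
Solving J·Δ = −F gives Δ = (27.7500, 158.7500).
Then the next iterate is (a, b)₁ = (29.2500, 155.7500).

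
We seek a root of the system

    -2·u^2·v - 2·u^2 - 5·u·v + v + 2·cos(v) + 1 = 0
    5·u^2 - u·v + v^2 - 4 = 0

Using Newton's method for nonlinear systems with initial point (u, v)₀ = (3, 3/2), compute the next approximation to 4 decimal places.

At (3, 3/2): F = (-64.858526, 38.7500).
Jacobian J = [[-4·u·v - 4·u - 5·v, -2·u^2 - 5·u - 2·sin(v) + 1], [10·u - v, -u + 2·v]].
At the point, J = [[-37.5000, -33.994990], [28.5000, 0.0000]] (det J = 968.857214).
Solving J·Δ = −F gives Δ = (-1.3596, -0.4081).
Then the next iterate is (u, v)₁ = (1.6404, 1.0919).

(1.6404, 1.0919)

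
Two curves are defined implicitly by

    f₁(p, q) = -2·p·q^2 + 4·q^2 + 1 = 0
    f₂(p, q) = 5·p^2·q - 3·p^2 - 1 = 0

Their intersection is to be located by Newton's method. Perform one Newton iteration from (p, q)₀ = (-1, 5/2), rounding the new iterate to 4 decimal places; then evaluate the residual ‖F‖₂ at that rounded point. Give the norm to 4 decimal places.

10.3700

At (-1, 5/2): F = (38.5000, 8.5000).
Jacobian J = [[-2·q^2, -4·p·q + 8·q], [10·p·q - 6·p, 5·p^2]].
At the point, J = [[-12.5000, 30.0000], [-19.0000, 5.0000]] (det J = 507.5000).
Solving J·Δ = −F gives Δ = (0.1232, -1.2320).
Then the next iterate is (p, q)₁ = (-0.8768, 1.2680).
Re-evaluating at (-0.8768, 1.2680): F = (10.250776, 1.567719), so ‖F‖₂ = 10.3700.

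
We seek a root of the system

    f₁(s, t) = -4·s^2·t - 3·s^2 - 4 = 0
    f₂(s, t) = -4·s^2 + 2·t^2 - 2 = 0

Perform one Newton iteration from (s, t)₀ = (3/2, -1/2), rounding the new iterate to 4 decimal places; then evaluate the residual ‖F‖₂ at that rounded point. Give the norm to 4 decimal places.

4.2796

At (3/2, -1/2): F = (-6.2500, -10.5000).
Jacobian J = [[-8·s·t - 6·s, -4·s^2], [-8·s, 4·t]].
At the point, J = [[-3.0000, -9.0000], [-12.0000, -2.0000]] (det J = -102.0000).
Solving J·Δ = −F gives Δ = (-0.8039, -0.4265).
Then the next iterate is (s, t)₁ = (0.6961, -0.9265).
Re-evaluating at (0.6961, -0.9265): F = (-3.657904, -2.221416), so ‖F‖₂ = 4.2796.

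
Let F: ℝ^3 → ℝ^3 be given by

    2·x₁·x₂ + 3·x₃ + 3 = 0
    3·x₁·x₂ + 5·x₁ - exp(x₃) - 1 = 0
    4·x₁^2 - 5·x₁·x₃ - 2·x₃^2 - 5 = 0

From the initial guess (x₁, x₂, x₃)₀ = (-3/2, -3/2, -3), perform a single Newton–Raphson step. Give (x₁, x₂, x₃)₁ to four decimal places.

At (-3/2, -3/2, -3): F = (-1.5000, -1.799787, -36.5000).
Jacobian J = [[2·x₂, 2·x₁, 3], [3·x₂ + 5, 3·x₁, -exp(x₃)], [8·x₁ - 5·x₃, 0, -5·x₁ - 4·x₃]].
At the point, J = [[-3.0000, -3.0000, 3.0000], [0.5000, -4.5000, -0.049787], [3.0000, 0.0000, 19.5000]] (det J = 333.448084).
Solving J·Δ = −F gives Δ = (1.4151, -0.2610, 1.6541).
Then the next iterate is (x₁, x₂, x₃)₁ = (-0.0849, -1.7610, -1.3459).

(-0.0849, -1.7610, -1.3459)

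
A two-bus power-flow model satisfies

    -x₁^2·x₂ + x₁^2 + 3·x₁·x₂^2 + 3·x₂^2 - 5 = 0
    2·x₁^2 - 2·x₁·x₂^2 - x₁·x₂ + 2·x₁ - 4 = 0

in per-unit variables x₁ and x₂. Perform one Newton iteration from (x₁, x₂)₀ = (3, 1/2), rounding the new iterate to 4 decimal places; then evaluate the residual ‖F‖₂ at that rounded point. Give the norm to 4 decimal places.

At (3, 1/2): F = (2.5000, 17.0000).
Jacobian J = [[-2·x₁·x₂ + 2·x₁ + 3·x₂^2, -x₁^2 + 6·x₁·x₂ + 6·x₂], [4·x₁ - 2·x₂^2 - x₂ + 2, -4·x₁·x₂ - x₁]].
At the point, J = [[3.7500, 3.0000], [13.0000, -9.0000]] (det J = -72.7500).
Solving J·Δ = −F gives Δ = (-1.0103, 0.4296).
Then the next iterate is (x₁, x₂)₁ = (1.9897, 0.9296).
Re-evaluating at (1.9897, 0.9296): F = (3.029410, 2.608764), so ‖F‖₂ = 3.9979.

3.9979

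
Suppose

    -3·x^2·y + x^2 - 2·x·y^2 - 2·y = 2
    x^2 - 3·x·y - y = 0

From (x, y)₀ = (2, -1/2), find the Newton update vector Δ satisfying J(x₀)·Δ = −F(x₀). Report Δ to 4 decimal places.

(1.6522, 2.3696)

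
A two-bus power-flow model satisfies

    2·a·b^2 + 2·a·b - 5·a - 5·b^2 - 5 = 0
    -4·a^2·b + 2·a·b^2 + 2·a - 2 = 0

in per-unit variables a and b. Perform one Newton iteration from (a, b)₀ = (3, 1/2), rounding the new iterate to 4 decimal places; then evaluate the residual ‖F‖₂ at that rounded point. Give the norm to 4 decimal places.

At (3, 1/2): F = (-16.7500, -12.5000).
Jacobian J = [[2·b^2 + 2·b - 5, 4·a·b + 2·a - 10·b], [-8·a·b + 2·b^2 + 2, -4·a^2 + 4·a·b]].
At the point, J = [[-3.5000, 7.0000], [-9.5000, -30.0000]] (det J = 171.5000).
Solving J·Δ = −F gives Δ = (-3.4402, 0.6727).
Then the next iterate is (a, b)₁ = (-0.4402, 1.1727).
Re-evaluating at (-0.4402, 1.1727): F = (-11.918320, -5.000113), so ‖F‖₂ = 12.9247.

12.9247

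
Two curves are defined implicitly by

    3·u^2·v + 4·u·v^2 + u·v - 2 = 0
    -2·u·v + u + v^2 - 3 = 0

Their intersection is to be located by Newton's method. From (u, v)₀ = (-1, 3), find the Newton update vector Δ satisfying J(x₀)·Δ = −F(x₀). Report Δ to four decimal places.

(0.2414, -1.2241)

At (-1, 3): F = (-32.0000, 11.0000).
Jacobian J = [[6·u·v + 4·v^2 + v, 3·u^2 + 8·u·v + u], [-2·v + 1, -2·u + 2·v]].
At the point, J = [[21.0000, -22.0000], [-5.0000, 8.0000]] (det J = 58.0000).
Solving J·Δ = −F gives Δ = (0.2414, -1.2241).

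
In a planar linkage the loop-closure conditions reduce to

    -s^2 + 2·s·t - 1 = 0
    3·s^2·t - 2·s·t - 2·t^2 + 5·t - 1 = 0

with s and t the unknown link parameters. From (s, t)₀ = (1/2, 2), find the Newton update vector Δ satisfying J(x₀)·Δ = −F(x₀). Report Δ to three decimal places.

(-0.250, 0.000)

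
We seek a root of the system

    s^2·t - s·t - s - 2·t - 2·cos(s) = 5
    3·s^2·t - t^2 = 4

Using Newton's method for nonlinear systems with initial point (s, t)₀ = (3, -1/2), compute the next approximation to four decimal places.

(0.1614, -0.7785)

At (3, -1/2): F = (-8.020015, -17.7500).
Jacobian J = [[2·s·t - t + 2·sin(s) - 1, s^2 - s - 2], [6·s·t, 3·s^2 - 2·t]].
At the point, J = [[-3.217760, 4.0000], [-9.0000, 28.0000]] (det J = -54.097280).
Solving J·Δ = −F gives Δ = (-2.8386, -0.2785).
Then the next iterate is (s, t)₁ = (0.1614, -0.7785).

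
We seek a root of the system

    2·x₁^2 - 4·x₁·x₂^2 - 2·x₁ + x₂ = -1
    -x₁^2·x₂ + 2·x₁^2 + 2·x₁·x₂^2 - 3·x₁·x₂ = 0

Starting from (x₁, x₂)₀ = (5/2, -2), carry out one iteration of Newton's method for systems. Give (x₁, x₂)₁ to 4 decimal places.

At (5/2, -2): F = (-33.5000, 60.0000).
Jacobian J = [[4·x₁ - 4·x₂^2 - 2, -8·x₁·x₂ + 1], [-2·x₁·x₂ + 4·x₁ + 2·x₂^2 - 3·x₂, -x₁^2 + 4·x₁·x₂ - 3·x₁]].
At the point, J = [[-8.0000, 41.0000], [34.0000, -33.7500]] (det J = -1124.0000).
Solving J·Δ = −F gives Δ = (-1.1827, 0.5863).
Then the next iterate is (x₁, x₂)₁ = (1.3173, -1.4137).

(1.3173, -1.4137)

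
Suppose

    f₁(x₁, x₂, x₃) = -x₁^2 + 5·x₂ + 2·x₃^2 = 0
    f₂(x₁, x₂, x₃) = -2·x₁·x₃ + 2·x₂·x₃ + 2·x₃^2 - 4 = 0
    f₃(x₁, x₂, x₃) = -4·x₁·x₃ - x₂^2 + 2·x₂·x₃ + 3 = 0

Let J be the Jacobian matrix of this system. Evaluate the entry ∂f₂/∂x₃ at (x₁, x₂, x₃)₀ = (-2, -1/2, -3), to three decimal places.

-9.000

∂f₂/∂x₃ = -2·x₁ + 2·x₂ + 4·x₃.
At (-2, -1/2, -3) this is -9.000.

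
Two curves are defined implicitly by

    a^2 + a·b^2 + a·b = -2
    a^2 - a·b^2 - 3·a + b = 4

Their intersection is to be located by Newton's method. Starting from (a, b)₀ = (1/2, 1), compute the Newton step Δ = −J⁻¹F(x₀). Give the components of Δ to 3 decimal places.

(-1.583, 1.000)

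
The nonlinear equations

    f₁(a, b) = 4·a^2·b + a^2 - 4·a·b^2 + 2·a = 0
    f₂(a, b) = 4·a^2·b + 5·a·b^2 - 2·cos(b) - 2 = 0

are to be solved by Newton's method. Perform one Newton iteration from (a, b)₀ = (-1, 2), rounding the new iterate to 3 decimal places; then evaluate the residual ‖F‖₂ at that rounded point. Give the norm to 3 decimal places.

At (-1, 2): F = (23.000, -13.16771).
Jacobian J = [[8·a·b + 2·a - 4·b^2 + 2, 4·a^2 - 8·a·b], [8·a·b + 5·b^2, 4·a^2 + 10·a·b + 2·sin(b)]].
At the point, J = [[-32.000, 20.000], [4.000, -14.18141]] (det J = 373.80496).
Solving J·Δ = −F gives Δ = (0.168, -0.881).
Then the next iterate is (a, b)₁ = (-0.832, 1.119).
Re-evaluating at (-0.832, 1.119): F = (6.29381, -4.98376), so ‖F‖₂ = 8.028.

8.028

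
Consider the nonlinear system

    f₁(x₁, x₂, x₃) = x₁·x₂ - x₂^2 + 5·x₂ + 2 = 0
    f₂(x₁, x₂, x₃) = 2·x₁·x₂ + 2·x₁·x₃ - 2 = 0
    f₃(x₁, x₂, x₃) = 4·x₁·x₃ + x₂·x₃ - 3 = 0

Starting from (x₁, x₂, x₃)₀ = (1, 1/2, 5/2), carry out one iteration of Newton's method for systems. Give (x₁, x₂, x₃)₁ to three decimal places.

At (1, 1/2, 5/2): F = (4.750, 4.000, 8.250).
Jacobian J = [[x₂, x₁ - 2·x₂ + 5, 0], [2·x₂ + 2·x₃, 2·x₁, 2·x₁], [4·x₃, x₃, 4·x₁ + x₂]].
At the point, J = [[0.500, 5.000, 0.000], [6.000, 2.000, 2.000], [10.000, 2.500, 4.500]] (det J = -33.000).
Solving J·Δ = −F gives Δ = (0.348, -0.985, -2.061).
Then the next iterate is (x₁, x₂, x₃)₁ = (1.348, -0.485, 0.439).

(1.348, -0.485, 0.439)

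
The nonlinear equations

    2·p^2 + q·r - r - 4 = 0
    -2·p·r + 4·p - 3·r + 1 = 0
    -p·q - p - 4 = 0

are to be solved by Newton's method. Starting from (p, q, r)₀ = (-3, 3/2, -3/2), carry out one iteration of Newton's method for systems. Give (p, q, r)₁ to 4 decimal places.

(-1.7803, 1.3497, 0.8208)

At (-3, 3/2, -3/2): F = (13.2500, -15.5000, 3.5000).
Jacobian J = [[4·p, r, q - 1], [-2·r + 4, 0, -2·p - 3], [-q - 1, -p, 0]].
At the point, J = [[-12.0000, -1.5000, 0.5000], [7.0000, 0.0000, 3.0000], [-2.5000, 3.0000, 0.0000]] (det J = 129.7500).
Solving J·Δ = −F gives Δ = (1.2197, -0.1503, 2.3208).
Then the next iterate is (p, q, r)₁ = (-1.7803, 1.3497, 0.8208).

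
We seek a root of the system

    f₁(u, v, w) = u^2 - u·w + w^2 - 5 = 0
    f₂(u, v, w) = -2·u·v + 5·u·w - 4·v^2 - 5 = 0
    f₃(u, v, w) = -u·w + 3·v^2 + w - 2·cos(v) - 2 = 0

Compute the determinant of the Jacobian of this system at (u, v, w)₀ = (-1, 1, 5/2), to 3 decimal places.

275.159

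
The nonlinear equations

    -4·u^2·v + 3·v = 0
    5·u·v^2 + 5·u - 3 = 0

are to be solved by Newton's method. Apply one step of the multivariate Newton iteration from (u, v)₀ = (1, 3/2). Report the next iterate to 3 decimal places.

At (1, 3/2): F = (-1.500, 13.250).
Jacobian J = [[-8·u·v, -4·u^2 + 3], [5·v^2 + 5, 10·u·v]].
At the point, J = [[-12.000, -1.000], [16.250, 15.000]] (det J = -163.750).
Solving J·Δ = −F gives Δ = (-0.056, -0.822).
Then the next iterate is (u, v)₁ = (0.944, 0.678).

(0.944, 0.678)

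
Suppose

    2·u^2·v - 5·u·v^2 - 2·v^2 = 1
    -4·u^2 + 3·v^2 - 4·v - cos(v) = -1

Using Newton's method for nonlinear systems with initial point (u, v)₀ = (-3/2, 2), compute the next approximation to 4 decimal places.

(-0.8993, 1.5932)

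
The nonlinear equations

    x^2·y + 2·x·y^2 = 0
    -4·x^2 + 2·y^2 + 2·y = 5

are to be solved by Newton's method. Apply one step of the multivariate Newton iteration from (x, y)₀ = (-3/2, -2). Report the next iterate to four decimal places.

At (-3/2, -2): F = (-16.5000, -10.0000).
Jacobian J = [[2·x·y + 2·y^2, x^2 + 4·x·y], [-8·x, 4·y + 2]].
At the point, J = [[14.0000, 14.2500], [12.0000, -6.0000]] (det J = -255.0000).
Solving J·Δ = −F gives Δ = (0.9471, 0.2275).
Then the next iterate is (x, y)₁ = (-0.5529, -1.7725).

(-0.5529, -1.7725)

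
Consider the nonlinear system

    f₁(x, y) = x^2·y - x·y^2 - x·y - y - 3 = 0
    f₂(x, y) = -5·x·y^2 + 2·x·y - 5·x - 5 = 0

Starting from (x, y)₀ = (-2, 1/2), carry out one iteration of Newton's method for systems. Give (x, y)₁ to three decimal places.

(-0.099, 1.247)

At (-2, 1/2): F = (0.000, 5.500).
Jacobian J = [[2·x·y - y^2 - y, x^2 - 2·x·y - x - 1], [-5·y^2 + 2·y - 5, -10·x·y + 2·x]].
At the point, J = [[-2.750, 7.000], [-5.250, 6.000]] (det J = 20.250).
Solving J·Δ = −F gives Δ = (1.901, 0.747).
Then the next iterate is (x, y)₁ = (-0.099, 1.247).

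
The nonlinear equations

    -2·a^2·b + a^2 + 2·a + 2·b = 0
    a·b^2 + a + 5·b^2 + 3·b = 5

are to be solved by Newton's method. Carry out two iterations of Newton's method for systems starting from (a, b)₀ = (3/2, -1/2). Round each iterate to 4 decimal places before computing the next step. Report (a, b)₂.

At (3/2, -1/2): F = (6.5000, -3.3750).
Jacobian J = [[-4·a·b + 2·a + 2, -2·a^2 + 2], [b^2 + 1, 2·a·b + 10·b + 3]].
At the point, J = [[8.0000, -2.5000], [1.2500, -3.5000]] (det J = -24.8750).
Solving J·Δ = −F gives Δ = (-1.2538, -1.4121).
Then the next iterate is (a, b)₁ = (0.2462, -1.9121).
Round to (0.2462, -1.9121) and repeat: F = (-3.039384, 8.690670), J = [[4.375436, 1.878771], [4.656126, -17.062518]].
Δ = (0.4260, 0.6256), so (a, b)₂ = (0.6722, -1.2865).

(0.6722, -1.2865)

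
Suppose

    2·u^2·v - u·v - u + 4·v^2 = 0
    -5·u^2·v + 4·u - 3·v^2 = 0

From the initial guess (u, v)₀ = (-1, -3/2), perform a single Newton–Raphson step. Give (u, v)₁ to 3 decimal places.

At (-1, -3/2): F = (5.500, -3.250).
Jacobian J = [[4·u·v - v - 1, 2·u^2 - u + 8·v], [-10·u·v + 4, -5·u^2 - 6·v]].
At the point, J = [[6.500, -9.000], [-11.000, 4.000]] (det J = -73.000).
Solving J·Δ = −F gives Δ = (-0.099, 0.539).
Then the next iterate is (u, v)₁ = (-1.099, -0.961).

(-1.099, -0.961)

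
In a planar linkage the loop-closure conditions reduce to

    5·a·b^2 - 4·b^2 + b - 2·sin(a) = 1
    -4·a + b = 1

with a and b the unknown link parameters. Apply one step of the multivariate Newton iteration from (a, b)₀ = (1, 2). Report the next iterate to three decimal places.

(0.529, 3.117)

At (1, 2): F = (3.31706, -3.000).
Jacobian J = [[5·b^2 - 2·cos(a), 10·a·b - 8·b + 1], [-4, 1]].
At the point, J = [[18.91940, 5.000], [-4.000, 1.000]] (det J = 38.91940).
Solving J·Δ = −F gives Δ = (-0.471, 1.117).
Then the next iterate is (a, b)₁ = (0.529, 3.117).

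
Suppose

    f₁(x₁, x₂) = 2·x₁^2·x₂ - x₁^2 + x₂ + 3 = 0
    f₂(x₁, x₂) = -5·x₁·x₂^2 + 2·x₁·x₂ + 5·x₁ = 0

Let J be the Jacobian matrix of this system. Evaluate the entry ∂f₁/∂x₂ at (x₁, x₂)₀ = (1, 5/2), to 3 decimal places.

3.000

∂f₁/∂x₂ = 2·x₁^2 + 1.
At (1, 5/2) this is 3.000.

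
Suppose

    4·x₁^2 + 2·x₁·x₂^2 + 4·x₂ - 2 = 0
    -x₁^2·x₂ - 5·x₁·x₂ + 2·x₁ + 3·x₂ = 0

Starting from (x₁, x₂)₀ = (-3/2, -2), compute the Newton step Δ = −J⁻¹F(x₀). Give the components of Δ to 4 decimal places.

At (-3/2, -2): F = (-13.0000, -19.5000).
Jacobian J = [[8·x₁ + 2·x₂^2, 4·x₁·x₂ + 4], [-2·x₁·x₂ - 5·x₂ + 2, -x₁^2 - 5·x₁ + 3]].
At the point, J = [[-4.0000, 16.0000], [6.0000, 8.2500]] (det J = -129.0000).
Solving J·Δ = −F gives Δ = (1.5872, 1.2093).

(1.5872, 1.2093)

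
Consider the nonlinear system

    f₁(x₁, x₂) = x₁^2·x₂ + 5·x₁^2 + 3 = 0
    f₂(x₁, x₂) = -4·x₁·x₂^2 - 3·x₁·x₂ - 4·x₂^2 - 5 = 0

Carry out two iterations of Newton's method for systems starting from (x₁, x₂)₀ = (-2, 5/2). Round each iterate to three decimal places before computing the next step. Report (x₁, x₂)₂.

At (-2, 5/2): F = (33.000, 35.000).
Jacobian J = [[2·x₁·x₂ + 10·x₁, x₁^2], [-4·x₂^2 - 3·x₂, -8·x₁·x₂ - 3·x₁ - 8·x₂]].
At the point, J = [[-30.000, 4.000], [-32.500, 26.000]] (det J = -650.000).
Solving J·Δ = −F gives Δ = (1.105, 0.035).
Then the next iterate is (x₁, x₂)₁ = (-0.895, 2.535).
Round to (-0.895, 2.535) and repeat: F = (9.03572, -0.89254), J = [[-13.48765, 0.80102], [-33.30990, 0.55560]].
Δ = (-0.299, -16.313), so (x₁, x₂)₂ = (-1.194, -13.778).

(-1.194, -13.778)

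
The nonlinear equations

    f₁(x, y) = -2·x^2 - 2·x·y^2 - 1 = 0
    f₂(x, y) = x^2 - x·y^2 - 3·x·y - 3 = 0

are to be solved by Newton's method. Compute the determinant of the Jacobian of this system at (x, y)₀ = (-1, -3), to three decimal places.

18.000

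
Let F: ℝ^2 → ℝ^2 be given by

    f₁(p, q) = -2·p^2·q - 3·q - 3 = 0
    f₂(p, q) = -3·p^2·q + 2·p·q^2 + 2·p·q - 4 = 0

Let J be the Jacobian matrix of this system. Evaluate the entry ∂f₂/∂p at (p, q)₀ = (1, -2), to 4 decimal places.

16.0000

∂f₂/∂p = -6·p·q + 2·q^2 + 2·q.
At (1, -2) this is 16.0000.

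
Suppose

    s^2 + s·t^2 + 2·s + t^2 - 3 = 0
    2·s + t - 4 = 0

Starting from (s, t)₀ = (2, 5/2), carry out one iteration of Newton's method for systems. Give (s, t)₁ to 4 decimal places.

(1.2254, 1.5493)

At (2, 5/2): F = (23.7500, 2.5000).
Jacobian J = [[2·s + t^2 + 2, 2·s·t + 2·t], [2, 1]].
At the point, J = [[12.2500, 15.0000], [2.0000, 1.0000]] (det J = -17.7500).
Solving J·Δ = −F gives Δ = (-0.7746, -0.9507).
Then the next iterate is (s, t)₁ = (1.2254, 1.5493).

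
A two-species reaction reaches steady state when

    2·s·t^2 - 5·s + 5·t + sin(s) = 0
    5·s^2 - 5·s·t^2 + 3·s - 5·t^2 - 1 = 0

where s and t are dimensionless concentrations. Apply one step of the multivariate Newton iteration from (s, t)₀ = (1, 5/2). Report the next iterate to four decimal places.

At (1, 5/2): F = (20.841471, -55.5000).
Jacobian J = [[2·t^2 + cos(s) - 5, 4·s·t + 5], [10·s - 5·t^2 + 3, -10·s·t - 10·t]].
At the point, J = [[8.040302, 15.0000], [-18.2500, -50.0000]] (det J = -128.265115).
Solving J·Δ = −F gives Δ = (-1.6339, -0.5136).
Then the next iterate is (s, t)₁ = (-0.6339, 1.9864).

(-0.6339, 1.9864)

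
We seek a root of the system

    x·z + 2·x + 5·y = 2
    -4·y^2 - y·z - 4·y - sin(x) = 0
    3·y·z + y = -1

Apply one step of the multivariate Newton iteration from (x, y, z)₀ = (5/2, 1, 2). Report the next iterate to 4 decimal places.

(0.7500, 0.2000, 1.2001)

At (5/2, 1, 2): F = (13.0000, -10.598472, 8.0000).
Jacobian J = [[z + 2, 5, x], [-cos(x), -8·y - z - 4, -y], [0, 3·z + 1, 3·y]].
At the point, J = [[4.0000, 5.0000, 2.5000], [0.801144, -14.0000, -1.0000], [0.0000, 7.0000, 3.0000]] (det J = -137.997141).
Solving J·Δ = −F gives Δ = (-1.7500, -0.8000, -0.7999).
Then the next iterate is (x, y, z)₁ = (0.7500, 0.2000, 1.2001).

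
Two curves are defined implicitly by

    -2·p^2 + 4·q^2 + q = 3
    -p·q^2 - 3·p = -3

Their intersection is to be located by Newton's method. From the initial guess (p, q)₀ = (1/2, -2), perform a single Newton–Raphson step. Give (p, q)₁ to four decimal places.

(0.6239, -1.3165)

At (1/2, -2): F = (10.5000, -0.5000).
Jacobian J = [[-4·p, 8·q + 1], [-q^2 - 3, -2·p·q]].
At the point, J = [[-2.0000, -15.0000], [-7.0000, 2.0000]] (det J = -109.0000).
Solving J·Δ = −F gives Δ = (0.1239, 0.6835).
Then the next iterate is (p, q)₁ = (0.6239, -1.3165).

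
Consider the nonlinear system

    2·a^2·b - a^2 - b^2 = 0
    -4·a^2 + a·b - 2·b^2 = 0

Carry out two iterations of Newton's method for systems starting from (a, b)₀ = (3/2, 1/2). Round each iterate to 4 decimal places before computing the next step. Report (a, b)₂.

(1.1156, -2.2793)

At (3/2, 1/2): F = (-0.2500, -8.7500).
Jacobian J = [[4·a·b - 2·a, 2·a^2 - 2·b], [-8·a + b, a - 4·b]].
At the point, J = [[0.0000, 3.5000], [-11.5000, -0.5000]] (det J = 40.2500).
Solving J·Δ = −F gives Δ = (-0.7640, 0.0714).
Then the next iterate is (a, b)₁ = (0.7360, 0.5714).
Round to (0.7360, 0.5714) and repeat: F = (-0.249144, -2.399230), J = [[0.210202, -0.059408], [-5.3166, -1.5496]].
Δ = (0.3796, -2.8507), so (a, b)₂ = (1.1156, -2.2793).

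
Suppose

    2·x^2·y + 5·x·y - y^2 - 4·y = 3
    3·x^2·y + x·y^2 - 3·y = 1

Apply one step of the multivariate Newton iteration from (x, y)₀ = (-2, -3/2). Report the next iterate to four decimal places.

(-1.9942, -0.2412)

At (-2, -3/2): F = (3.7500, -19.0000).
Jacobian J = [[4·x·y + 5·y, 2·x^2 + 5·x - 2·y - 4], [6·x·y + y^2, 3·x^2 + 2·x·y - 3]].
At the point, J = [[4.5000, -3.0000], [20.2500, 15.0000]] (det J = 128.2500).
Solving J·Δ = −F gives Δ = (0.0058, 1.2588).
Then the next iterate is (x, y)₁ = (-1.9942, -0.2412).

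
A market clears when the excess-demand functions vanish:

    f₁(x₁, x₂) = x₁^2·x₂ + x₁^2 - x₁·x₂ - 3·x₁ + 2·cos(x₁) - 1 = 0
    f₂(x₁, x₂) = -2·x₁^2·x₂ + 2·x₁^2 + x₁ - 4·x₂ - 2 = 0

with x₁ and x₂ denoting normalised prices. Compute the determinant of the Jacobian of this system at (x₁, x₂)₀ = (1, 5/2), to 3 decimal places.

1.098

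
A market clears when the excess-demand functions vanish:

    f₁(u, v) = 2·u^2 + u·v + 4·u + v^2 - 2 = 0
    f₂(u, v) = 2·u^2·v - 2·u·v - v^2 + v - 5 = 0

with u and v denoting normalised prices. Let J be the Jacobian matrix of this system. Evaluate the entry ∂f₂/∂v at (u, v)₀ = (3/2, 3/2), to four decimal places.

-0.5000

∂f₂/∂v = 2·u^2 - 2·u - 2·v + 1.
At (3/2, 3/2) this is -0.5000.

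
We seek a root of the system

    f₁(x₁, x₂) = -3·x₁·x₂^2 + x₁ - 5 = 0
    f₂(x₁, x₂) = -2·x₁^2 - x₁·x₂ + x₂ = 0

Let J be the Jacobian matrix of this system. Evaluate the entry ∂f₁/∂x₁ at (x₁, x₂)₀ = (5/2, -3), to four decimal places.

-26.0000

∂f₁/∂x₁ = -3·x₂^2 + 1.
At (5/2, -3) this is -26.0000.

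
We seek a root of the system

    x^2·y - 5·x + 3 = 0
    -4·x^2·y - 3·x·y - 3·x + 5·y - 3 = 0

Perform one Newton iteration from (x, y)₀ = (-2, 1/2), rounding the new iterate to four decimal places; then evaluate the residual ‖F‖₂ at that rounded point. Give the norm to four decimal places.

At (-2, 1/2): F = (15.0000, 0.5000).
Jacobian J = [[2·x·y - 5, x^2], [-8·x·y - 3·y - 3, -4·x^2 - 3·x + 5]].
At the point, J = [[-7.0000, 4.0000], [3.5000, -5.0000]] (det J = 21.0000).
Solving J·Δ = −F gives Δ = (3.6667, 2.6667).
Then the next iterate is (x, y)₁ = (1.6667, 3.1667).
Re-evaluating at (1.6667, 3.1667): F = (3.463241, -43.187380), so ‖F‖₂ = 43.3260.

43.3260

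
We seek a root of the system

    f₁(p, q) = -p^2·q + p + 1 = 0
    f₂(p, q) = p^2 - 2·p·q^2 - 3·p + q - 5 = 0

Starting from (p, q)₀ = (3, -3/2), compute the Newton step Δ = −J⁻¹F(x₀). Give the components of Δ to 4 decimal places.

(-0.8640, 0.9844)

At (3, -3/2): F = (17.5000, -20.0000).
Jacobian J = [[-2·p·q + 1, -p^2], [2·p - 2·q^2 - 3, -4·p·q + 1]].
At the point, J = [[10.0000, -9.0000], [-1.5000, 19.0000]] (det J = 176.5000).
Solving J·Δ = −F gives Δ = (-0.8640, 0.9844).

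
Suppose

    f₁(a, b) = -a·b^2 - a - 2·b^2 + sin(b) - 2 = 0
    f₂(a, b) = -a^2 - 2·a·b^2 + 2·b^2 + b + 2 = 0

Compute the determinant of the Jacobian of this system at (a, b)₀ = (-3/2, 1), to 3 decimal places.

-21.540

J = [[-b^2 - 1, -2·a·b - 4·b + cos(b)], [-2·a - 2·b^2, -4·a·b + 4·b + 1]].
At the point, J = [[-2.000, -0.45970], [1.000, 11.000]].
det J = -21.540.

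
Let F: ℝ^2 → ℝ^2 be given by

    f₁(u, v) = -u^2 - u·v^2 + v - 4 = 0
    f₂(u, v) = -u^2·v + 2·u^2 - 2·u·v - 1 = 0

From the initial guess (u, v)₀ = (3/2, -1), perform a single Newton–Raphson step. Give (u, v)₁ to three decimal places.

(1.976, 1.663)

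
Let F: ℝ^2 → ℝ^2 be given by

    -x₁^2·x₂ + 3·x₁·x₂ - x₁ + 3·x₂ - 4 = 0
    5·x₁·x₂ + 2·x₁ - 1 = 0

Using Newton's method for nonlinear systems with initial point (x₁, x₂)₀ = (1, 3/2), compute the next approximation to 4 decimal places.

(0.3333, 1.0667)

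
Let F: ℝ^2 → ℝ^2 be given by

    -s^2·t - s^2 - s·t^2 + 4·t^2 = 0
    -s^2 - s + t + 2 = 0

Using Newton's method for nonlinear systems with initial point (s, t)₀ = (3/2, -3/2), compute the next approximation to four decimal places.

At (3/2, -3/2): F = (6.7500, -3.2500).
Jacobian J = [[-2·s·t - 2·s - t^2, -s^2 - 2·s·t + 8·t], [-2·s - 1, 1]].
At the point, J = [[-0.7500, -9.7500], [-4.0000, 1.0000]] (det J = -39.7500).
Solving J·Δ = −F gives Δ = (-0.6274, 0.7406).
Then the next iterate is (s, t)₁ = (0.8726, -0.7594).

(0.8726, -0.7594)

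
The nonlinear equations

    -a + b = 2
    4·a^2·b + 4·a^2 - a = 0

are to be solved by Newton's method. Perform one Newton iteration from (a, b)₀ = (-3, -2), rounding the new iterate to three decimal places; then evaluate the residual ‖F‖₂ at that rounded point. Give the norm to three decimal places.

At (-3, -2): F = (-1.000, -33.000).
Jacobian J = [[-1, 1], [8·a·b + 8·a - 1, 4·a^2]].
At the point, J = [[-1.000, 1.000], [23.000, 36.000]] (det J = -59.000).
Solving J·Δ = −F gives Δ = (-0.051, 0.949).
Then the next iterate is (a, b)₁ = (-3.051, -1.051).
Re-evaluating at (-3.051, -1.051): F = (0.000, 1.15205), so ‖F‖₂ = 1.152.

1.152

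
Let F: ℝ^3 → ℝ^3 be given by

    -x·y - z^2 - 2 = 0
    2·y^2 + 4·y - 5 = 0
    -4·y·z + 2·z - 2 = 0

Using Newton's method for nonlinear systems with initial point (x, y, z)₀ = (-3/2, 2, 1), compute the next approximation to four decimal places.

(-1.4653, 1.0833, 0.2778)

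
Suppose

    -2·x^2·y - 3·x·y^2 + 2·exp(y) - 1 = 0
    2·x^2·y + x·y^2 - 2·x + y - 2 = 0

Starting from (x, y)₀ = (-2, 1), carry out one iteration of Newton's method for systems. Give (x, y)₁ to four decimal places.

(-1.3382, 0.3912)

At (-2, 1): F = (2.436564, 9.0000).
Jacobian J = [[-4·x·y - 3·y^2, -2·x^2 - 6·x·y + 2·exp(y)], [4·x·y + y^2 - 2, 2·x^2 + 2·x·y + 1]].
At the point, J = [[5.0000, 9.436564], [-9.0000, 5.0000]] (det J = 109.929073).
Solving J·Δ = −F gives Δ = (0.6618, -0.6088).
Then the next iterate is (x, y)₁ = (-1.3382, 0.3912).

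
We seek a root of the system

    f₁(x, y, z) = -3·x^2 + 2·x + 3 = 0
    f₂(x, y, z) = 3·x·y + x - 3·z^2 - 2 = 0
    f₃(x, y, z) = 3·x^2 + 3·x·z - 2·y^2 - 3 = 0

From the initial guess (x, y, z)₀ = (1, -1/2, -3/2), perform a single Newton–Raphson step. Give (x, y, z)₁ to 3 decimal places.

(1.500, 0.583, -0.806)

At (1, -1/2, -3/2): F = (2.000, -9.250, -5.000).
Jacobian J = [[-6·x + 2, 0, 0], [3·y + 1, 3·x, -6·z], [6·x + 3·z, -4·y, 3·x]].
At the point, J = [[-4.000, 0.000, 0.000], [-0.500, 3.000, 9.000], [1.500, 2.000, 3.000]] (det J = 36.000).
Solving J·Δ = −F gives Δ = (0.500, 1.083, 0.694).
Then the next iterate is (x, y, z)₁ = (1.500, 0.583, -0.806).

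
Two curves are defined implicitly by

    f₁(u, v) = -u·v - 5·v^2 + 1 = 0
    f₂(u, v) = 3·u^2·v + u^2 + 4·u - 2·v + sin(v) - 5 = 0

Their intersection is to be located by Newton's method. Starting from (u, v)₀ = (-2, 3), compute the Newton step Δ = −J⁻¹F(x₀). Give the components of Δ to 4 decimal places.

(0.2411, -1.3830)

At (-2, 3): F = (-38.0000, 21.141120).
Jacobian J = [[-v, -u - 10·v], [6·u·v + 2·u + 4, 3·u^2 + cos(v) - 2]].
At the point, J = [[-3.0000, -28.0000], [-36.0000, 9.010008]] (det J = -1035.030023).
Solving J·Δ = −F gives Δ = (0.2411, -1.3830).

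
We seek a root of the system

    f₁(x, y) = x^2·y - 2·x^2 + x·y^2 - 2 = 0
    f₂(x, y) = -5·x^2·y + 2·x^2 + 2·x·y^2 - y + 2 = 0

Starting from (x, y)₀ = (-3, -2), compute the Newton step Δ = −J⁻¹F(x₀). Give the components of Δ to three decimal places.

(1.027, 1.011)

At (-3, -2): F = (-50.000, 88.000).
Jacobian J = [[2·x·y - 4·x + y^2, x^2 + 2·x·y], [-10·x·y + 4·x + 2·y^2, -5·x^2 + 4·x·y - 1]].
At the point, J = [[28.000, 21.000], [-64.000, -22.000]] (det J = 728.000).
Solving J·Δ = −F gives Δ = (1.027, 1.011).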